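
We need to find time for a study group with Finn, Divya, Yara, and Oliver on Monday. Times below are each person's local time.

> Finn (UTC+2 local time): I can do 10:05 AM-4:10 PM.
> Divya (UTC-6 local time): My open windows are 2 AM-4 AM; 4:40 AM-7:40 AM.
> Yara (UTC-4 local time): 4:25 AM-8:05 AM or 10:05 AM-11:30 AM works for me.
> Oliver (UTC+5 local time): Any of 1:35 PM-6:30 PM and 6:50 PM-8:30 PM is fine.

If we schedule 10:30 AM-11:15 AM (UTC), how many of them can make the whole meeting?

Finn in UTC: 08:05-14:10 (subtract 2h to convert from UTC+2).
Divya in UTC: 08:00-10:00, 10:40-13:40 (add 6h to convert from UTC-6).
Yara in UTC: 08:25-12:05, 14:05-15:30 (add 4h to convert from UTC-4).
Oliver in UTC: 08:35-13:30, 13:50-15:30 (subtract 5h to convert from UTC+5).
Finn, Yara, and Oliver can make the full 10:30-11:15 slot — that's 3.

3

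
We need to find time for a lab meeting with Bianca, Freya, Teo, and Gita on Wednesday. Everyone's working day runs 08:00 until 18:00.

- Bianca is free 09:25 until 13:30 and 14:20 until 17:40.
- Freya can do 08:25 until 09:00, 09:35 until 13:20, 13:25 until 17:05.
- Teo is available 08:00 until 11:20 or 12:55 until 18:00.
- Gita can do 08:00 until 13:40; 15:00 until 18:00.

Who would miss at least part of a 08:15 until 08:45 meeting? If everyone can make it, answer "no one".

Bianca: not fully free for 08:15-08:45. Freya: not fully free for 08:15-08:45. Teo: free for 08:15-08:45. Gita: free for 08:15-08:45.

Bianca, Freya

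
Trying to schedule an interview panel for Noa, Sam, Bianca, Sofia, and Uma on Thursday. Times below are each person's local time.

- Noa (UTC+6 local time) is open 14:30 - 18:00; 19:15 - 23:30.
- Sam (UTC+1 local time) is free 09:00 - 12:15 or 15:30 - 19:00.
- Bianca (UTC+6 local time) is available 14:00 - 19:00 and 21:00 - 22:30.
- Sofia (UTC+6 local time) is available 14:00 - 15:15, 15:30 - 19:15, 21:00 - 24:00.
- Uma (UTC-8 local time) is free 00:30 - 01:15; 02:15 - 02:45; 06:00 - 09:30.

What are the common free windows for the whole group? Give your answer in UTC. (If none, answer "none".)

08:30-09:15, 10:15-10:45, 15:00-16:30

Noa in UTC: 08:30-12:00, 13:15-17:30 (subtract 6h to convert from UTC+6).
Sam in UTC: 08:00-11:15, 14:30-18:00 (subtract 1h to convert from UTC+1).
Bianca in UTC: 08:00-13:00, 15:00-16:30 (subtract 6h to convert from UTC+6).
Sofia in UTC: 08:00-09:15, 09:30-13:15, 15:00-18:00 (subtract 6h to convert from UTC+6).
Uma in UTC: 08:30-09:15, 10:15-10:45, 14:00-17:30 (add 8h to convert from UTC-8).
Noa ∩ Sam: 08:30-11:15, 14:30-17:30.
Noa ∩ Sam ∩ Bianca: 08:30-11:15, 15:00-16:30.
Noa ∩ Sam ∩ Bianca ∩ Sofia: 08:30-09:15, 09:30-11:15, 15:00-16:30.
Noa ∩ Sam ∩ Bianca ∩ Sofia ∩ Uma: 08:30-09:15, 10:15-10:45, 15:00-16:30.
Those are the intersection windows.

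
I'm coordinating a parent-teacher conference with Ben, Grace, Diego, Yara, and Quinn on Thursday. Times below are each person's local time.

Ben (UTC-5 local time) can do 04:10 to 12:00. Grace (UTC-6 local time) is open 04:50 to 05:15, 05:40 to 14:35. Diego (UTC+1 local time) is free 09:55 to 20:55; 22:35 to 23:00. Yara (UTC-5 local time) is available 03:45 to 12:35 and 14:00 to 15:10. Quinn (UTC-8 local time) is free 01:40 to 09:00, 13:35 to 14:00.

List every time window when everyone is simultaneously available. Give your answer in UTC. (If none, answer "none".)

10:50-11:15, 11:40-17:00

Ben in UTC: 09:10-17:00 (add 5h to convert from UTC-5).
Grace in UTC: 10:50-11:15, 11:40-20:35 (add 6h to convert from UTC-6).
Diego in UTC: 08:55-19:55, 21:35-22:00 (subtract 1h to convert from UTC+1).
Yara in UTC: 08:45-17:35, 19:00-20:10 (add 5h to convert from UTC-5).
Quinn in UTC: 09:40-17:00, 21:35-22:00 (add 8h to convert from UTC-8).
Ben ∩ Grace: 10:50-11:15, 11:40-17:00.
Ben ∩ Grace ∩ Diego: 10:50-11:15, 11:40-17:00.
Ben ∩ Grace ∩ Diego ∩ Yara: 10:50-11:15, 11:40-17:00.
Ben ∩ Grace ∩ Diego ∩ Yara ∩ Quinn: 10:50-11:15, 11:40-17:00.
So the common availability across everyone is 10:50-11:15, 11:40-17:00.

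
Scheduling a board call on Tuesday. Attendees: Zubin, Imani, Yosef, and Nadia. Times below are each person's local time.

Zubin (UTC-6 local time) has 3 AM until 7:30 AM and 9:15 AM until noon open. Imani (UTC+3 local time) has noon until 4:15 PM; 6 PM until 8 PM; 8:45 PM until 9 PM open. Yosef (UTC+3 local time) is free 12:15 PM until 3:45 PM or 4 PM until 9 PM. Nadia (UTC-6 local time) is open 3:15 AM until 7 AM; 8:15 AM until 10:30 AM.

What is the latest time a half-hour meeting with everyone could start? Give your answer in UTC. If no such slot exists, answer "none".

Zubin in UTC: 09:00-13:30, 15:15-18:00 (add 6h to convert from UTC-6).
Imani in UTC: 09:00-13:15, 15:00-17:00, 17:45-18:00 (subtract 3h to convert from UTC+3).
Yosef in UTC: 09:15-12:45, 13:00-18:00 (subtract 3h to convert from UTC+3).
Nadia in UTC: 09:15-13:00, 14:15-16:30 (add 6h to convert from UTC-6).
Zubin ∩ Imani: 09:00-13:15, 15:15-17:00, 17:45-18:00.
Zubin ∩ Imani ∩ Yosef: 09:15-12:45, 13:00-13:15, 15:15-17:00, 17:45-18:00.
Zubin ∩ Imani ∩ Yosef ∩ Nadia: 09:15-12:45, 15:15-16:30.
The last common window of at least 30 minutes is 15:15-16:30; a 30-minute meeting can start as late as 16:00 and still end by 16:30.

16:00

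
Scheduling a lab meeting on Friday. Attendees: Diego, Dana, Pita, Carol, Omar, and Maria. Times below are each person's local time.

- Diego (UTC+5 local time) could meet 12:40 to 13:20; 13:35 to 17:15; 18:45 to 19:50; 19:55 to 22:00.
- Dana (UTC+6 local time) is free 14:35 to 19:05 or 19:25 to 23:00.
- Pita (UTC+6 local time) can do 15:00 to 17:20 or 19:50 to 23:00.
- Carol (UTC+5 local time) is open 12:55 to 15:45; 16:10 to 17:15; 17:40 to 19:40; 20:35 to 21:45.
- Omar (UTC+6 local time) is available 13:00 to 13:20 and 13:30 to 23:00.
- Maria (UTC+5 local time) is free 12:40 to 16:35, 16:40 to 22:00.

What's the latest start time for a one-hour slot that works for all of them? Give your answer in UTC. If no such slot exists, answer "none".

Diego in UTC: 07:40-08:20, 08:35-12:15, 13:45-14:50, 14:55-17:00 (subtract 5h to convert from UTC+5).
Dana in UTC: 08:35-13:05, 13:25-17:00 (subtract 6h to convert from UTC+6).
Pita in UTC: 09:00-11:20, 13:50-17:00 (subtract 6h to convert from UTC+6).
Carol in UTC: 07:55-10:45, 11:10-12:15, 12:40-14:40, 15:35-16:45 (subtract 5h to convert from UTC+5).
Omar in UTC: 07:00-07:20, 07:30-17:00 (subtract 6h to convert from UTC+6).
Maria in UTC: 07:40-11:35, 11:40-17:00 (subtract 5h to convert from UTC+5).
Diego ∩ Dana: 08:35-12:15, 13:45-14:50, 14:55-17:00.
Diego ∩ Dana ∩ Pita: 09:00-11:20, 13:50-14:50, 14:55-17:00.
Diego ∩ Dana ∩ Pita ∩ Carol: 09:00-10:45, 11:10-11:20, 13:50-14:40, 15:35-16:45.
Diego ∩ Dana ∩ Pita ∩ Carol ∩ Omar: 09:00-10:45, 11:10-11:20, 13:50-14:40, 15:35-16:45.
Diego ∩ Dana ∩ Pita ∩ Carol ∩ Omar ∩ Maria: 09:00-10:45, 11:10-11:20, 13:50-14:40, 15:35-16:45.
Those are the intersection windows.
The last common window of at least 60 minutes is 15:35-16:45; a 60-minute meeting can start as late as 15:45 and still end by 16:45.

15:45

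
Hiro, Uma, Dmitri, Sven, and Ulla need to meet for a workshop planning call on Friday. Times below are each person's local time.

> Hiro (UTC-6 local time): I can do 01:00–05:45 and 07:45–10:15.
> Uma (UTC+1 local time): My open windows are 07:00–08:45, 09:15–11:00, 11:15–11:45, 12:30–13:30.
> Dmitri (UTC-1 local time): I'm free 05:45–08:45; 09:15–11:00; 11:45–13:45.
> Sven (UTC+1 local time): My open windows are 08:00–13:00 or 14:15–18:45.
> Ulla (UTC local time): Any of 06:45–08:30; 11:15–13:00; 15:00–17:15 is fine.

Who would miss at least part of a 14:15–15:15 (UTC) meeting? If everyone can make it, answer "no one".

Dmitri, Ulla, Uma

Hiro in UTC: 07:00-11:45, 13:45-16:15 (add 6h to convert from UTC-6).
Uma in UTC: 06:00-07:45, 08:15-10:00, 10:15-10:45, 11:30-12:30 (subtract 1h to convert from UTC+1).
Dmitri in UTC: 06:45-09:45, 10:15-12:00, 12:45-14:45 (add 1h to convert from UTC-1).
Sven in UTC: 07:00-12:00, 13:15-17:45 (subtract 1h to convert from UTC+1).
Ulla in UTC: 06:45-08:30, 11:15-13:00, 15:00-17:15.
Hiro: free for 14:15-15:15. Uma: not fully free for 14:15-15:15. Dmitri: not fully free for 14:15-15:15. Sven: free for 14:15-15:15. Ulla: not fully free for 14:15-15:15.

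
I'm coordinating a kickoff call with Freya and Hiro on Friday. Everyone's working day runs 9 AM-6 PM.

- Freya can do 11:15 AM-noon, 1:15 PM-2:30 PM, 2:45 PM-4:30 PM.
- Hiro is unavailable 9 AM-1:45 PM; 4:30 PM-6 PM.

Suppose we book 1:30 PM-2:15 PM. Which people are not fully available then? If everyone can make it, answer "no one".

Freya free: 11:15-12:00, 13:15-14:30, 14:45-16:30.
Hiro free: 13:45-16:30 (invert busy blocks within the working day).
Freya: free for 13:30-14:15. Hiro: not fully free for 13:30-14:15.

Hiro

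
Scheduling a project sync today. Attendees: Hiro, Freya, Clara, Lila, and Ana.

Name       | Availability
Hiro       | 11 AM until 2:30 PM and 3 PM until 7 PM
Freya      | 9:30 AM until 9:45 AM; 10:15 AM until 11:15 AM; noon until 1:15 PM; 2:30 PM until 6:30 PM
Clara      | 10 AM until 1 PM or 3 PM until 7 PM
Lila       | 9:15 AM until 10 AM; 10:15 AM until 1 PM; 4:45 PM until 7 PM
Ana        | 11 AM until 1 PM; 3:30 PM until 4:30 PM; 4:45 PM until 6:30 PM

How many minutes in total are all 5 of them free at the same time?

180

Hiro ∩ Freya: 11:00-11:15, 12:00-13:15, 15:00-18:30.
Hiro ∩ Freya ∩ Clara: 11:00-11:15, 12:00-13:00, 15:00-18:30.
Hiro ∩ Freya ∩ Clara ∩ Lila: 11:00-11:15, 12:00-13:00, 16:45-18:30.
Hiro ∩ Freya ∩ Clara ∩ Lila ∩ Ana: 11:00-11:15, 12:00-13:00, 16:45-18:30.
Summing the common windows: 15 + 60 + 105 = 180 minutes.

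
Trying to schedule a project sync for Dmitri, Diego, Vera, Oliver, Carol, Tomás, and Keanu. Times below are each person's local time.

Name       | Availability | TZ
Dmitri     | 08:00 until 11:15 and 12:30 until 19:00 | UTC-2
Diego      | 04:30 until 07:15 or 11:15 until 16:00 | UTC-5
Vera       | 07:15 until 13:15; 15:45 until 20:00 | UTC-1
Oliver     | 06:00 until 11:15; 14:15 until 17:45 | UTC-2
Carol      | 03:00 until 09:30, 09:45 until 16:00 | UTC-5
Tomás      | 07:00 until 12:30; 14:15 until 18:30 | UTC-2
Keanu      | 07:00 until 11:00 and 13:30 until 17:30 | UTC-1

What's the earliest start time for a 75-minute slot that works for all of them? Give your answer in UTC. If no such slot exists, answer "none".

10:00

Dmitri in UTC: 10:00-13:15, 14:30-21:00 (add 2h to convert from UTC-2).
Diego in UTC: 09:30-12:15, 16:15-21:00 (add 5h to convert from UTC-5).
Vera in UTC: 08:15-14:15, 16:45-21:00 (add 1h to convert from UTC-1).
Oliver in UTC: 08:00-13:15, 16:15-19:45 (add 2h to convert from UTC-2).
Carol in UTC: 08:00-14:30, 14:45-21:00 (add 5h to convert from UTC-5).
Tomás in UTC: 09:00-14:30, 16:15-20:30 (add 2h to convert from UTC-2).
Keanu in UTC: 08:00-12:00, 14:30-18:30 (add 1h to convert from UTC-1).
Dmitri ∩ Diego: 10:00-12:15, 16:15-21:00.
Dmitri ∩ Diego ∩ Vera: 10:00-12:15, 16:45-21:00.
Dmitri ∩ Diego ∩ Vera ∩ Oliver: 10:00-12:15, 16:45-19:45.
Dmitri ∩ Diego ∩ Vera ∩ Oliver ∩ Carol: 10:00-12:15, 16:45-19:45.
Dmitri ∩ Diego ∩ Vera ∩ Oliver ∩ Carol ∩ Tomás: 10:00-12:15, 16:45-19:45.
Dmitri ∩ Diego ∩ Vera ∩ Oliver ∩ Carol ∩ Tomás ∩ Keanu: 10:00-12:00, 16:45-18:30.
So the common availability across everyone is 10:00-12:00, 16:45-18:30.
The first common window of at least 75 minutes is 10:00-12:00, so the earliest start is 10:00.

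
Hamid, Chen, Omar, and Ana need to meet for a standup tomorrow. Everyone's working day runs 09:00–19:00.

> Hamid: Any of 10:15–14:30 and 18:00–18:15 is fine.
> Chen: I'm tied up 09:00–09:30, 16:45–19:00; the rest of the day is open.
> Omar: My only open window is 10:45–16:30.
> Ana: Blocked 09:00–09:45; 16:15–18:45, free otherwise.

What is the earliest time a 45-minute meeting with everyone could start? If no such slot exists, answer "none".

10:45

Hamid free: 10:15-14:30, 18:00-18:15.
Chen free: 09:30-16:45 (invert busy blocks within the working day).
Omar free: 10:45-16:30.
Ana free: 09:45-16:15, 18:45-19:00 (invert busy blocks within the working day).
Hamid ∩ Chen: 10:15-14:30.
Hamid ∩ Chen ∩ Omar: 10:45-14:30.
Hamid ∩ Chen ∩ Omar ∩ Ana: 10:45-14:30.
The first common window of at least 45 minutes is 10:45-14:30, so the earliest start is 10:45.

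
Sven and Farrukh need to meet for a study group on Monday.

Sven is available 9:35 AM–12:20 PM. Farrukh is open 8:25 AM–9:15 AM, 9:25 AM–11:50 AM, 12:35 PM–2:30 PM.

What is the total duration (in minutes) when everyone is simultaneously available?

135

Sven ∩ Farrukh: 09:35-11:50.
So the common availability across everyone is 09:35-11:50.
That's a single block of 135 minutes.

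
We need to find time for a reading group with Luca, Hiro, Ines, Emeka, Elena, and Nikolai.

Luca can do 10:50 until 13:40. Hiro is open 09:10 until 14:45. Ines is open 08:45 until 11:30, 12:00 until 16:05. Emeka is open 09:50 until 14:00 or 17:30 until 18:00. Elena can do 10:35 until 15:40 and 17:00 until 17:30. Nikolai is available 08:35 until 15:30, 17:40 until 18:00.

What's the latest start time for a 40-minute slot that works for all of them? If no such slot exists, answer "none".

Luca ∩ Hiro: 10:50-13:40.
Luca ∩ Hiro ∩ Ines: 10:50-11:30, 12:00-13:40.
Luca ∩ Hiro ∩ Ines ∩ Emeka: 10:50-11:30, 12:00-13:40.
Luca ∩ Hiro ∩ Ines ∩ Emeka ∩ Elena: 10:50-11:30, 12:00-13:40.
Luca ∩ Hiro ∩ Ines ∩ Emeka ∩ Elena ∩ Nikolai: 10:50-11:30, 12:00-13:40.
The last common window of at least 40 minutes is 12:00-13:40; a 40-minute meeting can start as late as 13:00 and still end by 13:40.

13:00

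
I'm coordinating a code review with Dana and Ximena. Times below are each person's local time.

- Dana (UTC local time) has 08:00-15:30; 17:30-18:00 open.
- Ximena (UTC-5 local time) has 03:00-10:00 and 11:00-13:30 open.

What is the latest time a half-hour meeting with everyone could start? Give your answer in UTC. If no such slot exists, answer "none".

17:30

Dana in UTC: 08:00-15:30, 17:30-18:00.
Ximena in UTC: 08:00-15:00, 16:00-18:30 (add 5h to convert from UTC-5).
Dana ∩ Ximena: 08:00-15:00, 17:30-18:00.
The last common window of at least 30 minutes is 17:30-18:00; a 30-minute meeting can start as late as 17:30 and still end by 18:00.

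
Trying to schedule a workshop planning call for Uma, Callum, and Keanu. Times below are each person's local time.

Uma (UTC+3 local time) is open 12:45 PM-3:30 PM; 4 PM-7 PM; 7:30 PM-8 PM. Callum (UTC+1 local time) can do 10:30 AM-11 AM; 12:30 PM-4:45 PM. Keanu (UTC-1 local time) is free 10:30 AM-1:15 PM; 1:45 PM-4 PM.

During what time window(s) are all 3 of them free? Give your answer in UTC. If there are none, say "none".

11:30-12:30, 13:00-14:15, 14:45-15:45

Uma in UTC: 09:45-12:30, 13:00-16:00, 16:30-17:00 (subtract 3h to convert from UTC+3).
Callum in UTC: 09:30-10:00, 11:30-15:45 (subtract 1h to convert from UTC+1).
Keanu in UTC: 11:30-14:15, 14:45-17:00 (add 1h to convert from UTC-1).
Uma ∩ Callum: 09:45-10:00, 11:30-12:30, 13:00-15:45.
Uma ∩ Callum ∩ Keanu: 11:30-12:30, 13:00-14:15, 14:45-15:45.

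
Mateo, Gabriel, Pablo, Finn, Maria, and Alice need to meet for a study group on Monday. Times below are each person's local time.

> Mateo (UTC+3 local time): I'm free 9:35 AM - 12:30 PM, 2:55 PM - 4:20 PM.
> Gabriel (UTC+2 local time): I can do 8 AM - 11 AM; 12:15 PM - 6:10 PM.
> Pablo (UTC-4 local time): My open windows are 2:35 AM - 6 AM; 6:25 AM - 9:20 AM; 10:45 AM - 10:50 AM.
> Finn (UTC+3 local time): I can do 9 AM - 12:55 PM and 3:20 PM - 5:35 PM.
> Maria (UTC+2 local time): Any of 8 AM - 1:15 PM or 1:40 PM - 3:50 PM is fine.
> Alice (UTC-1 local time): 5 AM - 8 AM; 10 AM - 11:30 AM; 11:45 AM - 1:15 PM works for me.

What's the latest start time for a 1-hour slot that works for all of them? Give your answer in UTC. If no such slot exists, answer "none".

08:00

Mateo in UTC: 06:35-09:30, 11:55-13:20 (subtract 3h to convert from UTC+3).
Gabriel in UTC: 06:00-09:00, 10:15-16:10 (subtract 2h to convert from UTC+2).
Pablo in UTC: 06:35-10:00, 10:25-13:20, 14:45-14:50 (add 4h to convert from UTC-4).
Finn in UTC: 06:00-09:55, 12:20-14:35 (subtract 3h to convert from UTC+3).
Maria in UTC: 06:00-11:15, 11:40-13:50 (subtract 2h to convert from UTC+2).
Alice in UTC: 06:00-09:00, 11:00-12:30, 12:45-14:15 (add 1h to convert from UTC-1).
Mateo ∩ Gabriel: 06:35-09:00, 11:55-13:20.
Mateo ∩ Gabriel ∩ Pablo: 06:35-09:00, 11:55-13:20.
Mateo ∩ Gabriel ∩ Pablo ∩ Finn: 06:35-09:00, 12:20-13:20.
Mateo ∩ Gabriel ∩ Pablo ∩ Finn ∩ Maria: 06:35-09:00, 12:20-13:20.
Mateo ∩ Gabriel ∩ Pablo ∩ Finn ∩ Maria ∩ Alice: 06:35-09:00, 12:20-12:30, 12:45-13:20.
Those are the intersection windows.
The last common window of at least 60 minutes is 06:35-09:00; a 60-minute meeting can start as late as 08:00 and still end by 09:00.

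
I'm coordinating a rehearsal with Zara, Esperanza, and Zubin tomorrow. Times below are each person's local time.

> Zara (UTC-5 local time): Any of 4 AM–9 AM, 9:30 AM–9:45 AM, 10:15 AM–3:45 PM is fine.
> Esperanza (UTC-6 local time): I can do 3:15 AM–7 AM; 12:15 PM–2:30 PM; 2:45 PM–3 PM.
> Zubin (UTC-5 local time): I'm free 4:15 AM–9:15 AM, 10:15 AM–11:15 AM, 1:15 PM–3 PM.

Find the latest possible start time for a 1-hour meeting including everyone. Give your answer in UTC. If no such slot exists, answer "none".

Zara in UTC: 09:00-14:00, 14:30-14:45, 15:15-20:45 (add 5h to convert from UTC-5).
Esperanza in UTC: 09:15-13:00, 18:15-20:30, 20:45-21:00 (add 6h to convert from UTC-6).
Zubin in UTC: 09:15-14:15, 15:15-16:15, 18:15-20:00 (add 5h to convert from UTC-5).
Zara ∩ Esperanza: 09:15-13:00, 18:15-20:30.
Zara ∩ Esperanza ∩ Zubin: 09:15-13:00, 18:15-20:00.
The last common window of at least 60 minutes is 18:15-20:00; a 60-minute meeting can start as late as 19:00 and still end by 20:00.

19:00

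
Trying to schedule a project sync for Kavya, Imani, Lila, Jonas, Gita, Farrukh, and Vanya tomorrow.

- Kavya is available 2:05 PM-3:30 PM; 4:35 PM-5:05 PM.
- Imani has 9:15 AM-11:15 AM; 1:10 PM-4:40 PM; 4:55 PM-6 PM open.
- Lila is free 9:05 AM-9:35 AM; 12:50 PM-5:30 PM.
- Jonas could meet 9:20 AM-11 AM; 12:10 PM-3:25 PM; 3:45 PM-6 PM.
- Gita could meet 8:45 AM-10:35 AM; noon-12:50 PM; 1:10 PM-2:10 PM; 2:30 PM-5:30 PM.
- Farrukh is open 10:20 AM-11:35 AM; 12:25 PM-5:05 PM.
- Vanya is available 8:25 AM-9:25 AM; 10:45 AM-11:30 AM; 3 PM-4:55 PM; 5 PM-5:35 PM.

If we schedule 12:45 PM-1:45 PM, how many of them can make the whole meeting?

Jonas and Farrukh can make the full 12:45-13:45 slot — that's 2.

2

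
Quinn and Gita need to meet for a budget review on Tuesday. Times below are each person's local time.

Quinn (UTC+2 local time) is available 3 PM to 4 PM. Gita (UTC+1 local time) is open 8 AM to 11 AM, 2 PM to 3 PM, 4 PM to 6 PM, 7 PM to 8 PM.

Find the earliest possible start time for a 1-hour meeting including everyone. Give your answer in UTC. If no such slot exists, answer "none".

13:00

Quinn in UTC: 13:00-14:00 (subtract 2h to convert from UTC+2).
Gita in UTC: 07:00-10:00, 13:00-14:00, 15:00-17:00, 18:00-19:00 (subtract 1h to convert from UTC+1).
Quinn ∩ Gita: 13:00-14:00.
The first common window of at least 60 minutes is 13:00-14:00, so the earliest start is 13:00.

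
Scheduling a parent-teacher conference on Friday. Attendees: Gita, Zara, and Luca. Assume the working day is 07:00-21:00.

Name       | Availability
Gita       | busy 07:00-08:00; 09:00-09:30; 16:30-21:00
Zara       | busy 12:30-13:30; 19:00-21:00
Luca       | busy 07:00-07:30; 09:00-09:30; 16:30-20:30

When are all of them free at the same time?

Gita free: 08:00-09:00, 09:30-16:30 (invert busy blocks within the working day).
Zara free: 07:00-12:30, 13:30-19:00 (invert busy blocks within the working day).
Luca free: 07:30-09:00, 09:30-16:30, 20:30-21:00 (invert busy blocks within the working day).
Gita ∩ Zara: 08:00-09:00, 09:30-12:30, 13:30-16:30.
Gita ∩ Zara ∩ Luca: 08:00-09:00, 09:30-12:30, 13:30-16:30.

08:00-09:00, 09:30-12:30, 13:30-16:30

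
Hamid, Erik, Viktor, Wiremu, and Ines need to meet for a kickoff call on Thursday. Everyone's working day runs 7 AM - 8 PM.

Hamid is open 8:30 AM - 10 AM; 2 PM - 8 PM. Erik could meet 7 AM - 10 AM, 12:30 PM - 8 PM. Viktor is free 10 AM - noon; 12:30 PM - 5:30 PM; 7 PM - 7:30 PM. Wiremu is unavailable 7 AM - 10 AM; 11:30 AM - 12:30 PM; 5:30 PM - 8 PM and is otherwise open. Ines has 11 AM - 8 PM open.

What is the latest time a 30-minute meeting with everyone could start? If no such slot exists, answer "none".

Hamid free: 08:30-10:00, 14:00-20:00.
Erik free: 07:00-10:00, 12:30-20:00.
Viktor free: 10:00-12:00, 12:30-17:30, 19:00-19:30.
Wiremu free: 10:00-11:30, 12:30-17:30 (invert busy blocks within the working day).
Ines free: 11:00-20:00.
Hamid ∩ Erik: 08:30-10:00, 14:00-20:00.
Hamid ∩ Erik ∩ Viktor: 14:00-17:30, 19:00-19:30.
Hamid ∩ Erik ∩ Viktor ∩ Wiremu: 14:00-17:30.
Hamid ∩ Erik ∩ Viktor ∩ Wiremu ∩ Ines: 14:00-17:30.
Those are the intersection windows.
The last common window of at least 30 minutes is 14:00-17:30; a 30-minute meeting can start as late as 17:00 and still end by 17:30.

17:00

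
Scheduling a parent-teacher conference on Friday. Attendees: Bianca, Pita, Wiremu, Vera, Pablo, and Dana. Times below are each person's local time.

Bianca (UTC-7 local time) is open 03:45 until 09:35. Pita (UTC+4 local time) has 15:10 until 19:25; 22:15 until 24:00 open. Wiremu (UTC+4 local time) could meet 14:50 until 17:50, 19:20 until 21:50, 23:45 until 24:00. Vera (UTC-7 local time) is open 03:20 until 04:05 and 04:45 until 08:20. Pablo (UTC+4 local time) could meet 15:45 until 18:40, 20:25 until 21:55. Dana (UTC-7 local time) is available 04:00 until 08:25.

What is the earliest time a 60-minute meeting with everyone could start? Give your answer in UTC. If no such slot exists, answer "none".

Bianca in UTC: 10:45-16:35 (add 7h to convert from UTC-7).
Pita in UTC: 11:10-15:25, 18:15-20:00 (subtract 4h to convert from UTC+4).
Wiremu in UTC: 10:50-13:50, 15:20-17:50, 19:45-20:00 (subtract 4h to convert from UTC+4).
Vera in UTC: 10:20-11:05, 11:45-15:20 (add 7h to convert from UTC-7).
Pablo in UTC: 11:45-14:40, 16:25-17:55 (subtract 4h to convert from UTC+4).
Dana in UTC: 11:00-15:25 (add 7h to convert from UTC-7).
Bianca ∩ Pita: 11:10-15:25.
Bianca ∩ Pita ∩ Wiremu: 11:10-13:50, 15:20-15:25.
Bianca ∩ Pita ∩ Wiremu ∩ Vera: 11:45-13:50.
Bianca ∩ Pita ∩ Wiremu ∩ Vera ∩ Pablo: 11:45-13:50.
Bianca ∩ Pita ∩ Wiremu ∩ Vera ∩ Pablo ∩ Dana: 11:45-13:50.
So the common availability across everyone is 11:45-13:50.
The first common window of at least 60 minutes is 11:45-13:50, so the earliest start is 11:45.

11:45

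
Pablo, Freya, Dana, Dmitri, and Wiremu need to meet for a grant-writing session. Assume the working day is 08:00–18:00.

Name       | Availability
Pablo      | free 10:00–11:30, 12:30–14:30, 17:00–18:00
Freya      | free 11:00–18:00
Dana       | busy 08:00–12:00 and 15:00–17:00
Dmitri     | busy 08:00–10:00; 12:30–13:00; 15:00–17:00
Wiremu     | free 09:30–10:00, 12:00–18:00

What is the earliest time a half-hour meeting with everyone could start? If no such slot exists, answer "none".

13:00

Pablo free: 10:00-11:30, 12:30-14:30, 17:00-18:00.
Freya free: 11:00-18:00.
Dana free: 12:00-15:00, 17:00-18:00 (invert busy blocks within the working day).
Dmitri free: 10:00-12:30, 13:00-15:00, 17:00-18:00 (invert busy blocks within the working day).
Wiremu free: 09:30-10:00, 12:00-18:00.
Pablo ∩ Freya: 11:00-11:30, 12:30-14:30, 17:00-18:00.
Pablo ∩ Freya ∩ Dana: 12:30-14:30, 17:00-18:00.
Pablo ∩ Freya ∩ Dana ∩ Dmitri: 13:00-14:30, 17:00-18:00.
Pablo ∩ Freya ∩ Dana ∩ Dmitri ∩ Wiremu: 13:00-14:30, 17:00-18:00.
The first common window of at least 30 minutes is 13:00-14:30, so the earliest start is 13:00.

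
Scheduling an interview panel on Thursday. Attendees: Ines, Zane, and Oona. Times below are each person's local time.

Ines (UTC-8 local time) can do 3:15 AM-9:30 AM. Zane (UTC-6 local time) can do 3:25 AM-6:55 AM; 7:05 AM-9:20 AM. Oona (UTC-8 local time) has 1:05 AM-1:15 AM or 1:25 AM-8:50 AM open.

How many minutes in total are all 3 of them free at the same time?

235

Ines in UTC: 11:15-17:30 (add 8h to convert from UTC-8).
Zane in UTC: 09:25-12:55, 13:05-15:20 (add 6h to convert from UTC-6).
Oona in UTC: 09:05-09:15, 09:25-16:50 (add 8h to convert from UTC-8).
Ines ∩ Zane: 11:15-12:55, 13:05-15:20.
Ines ∩ Zane ∩ Oona: 11:15-12:55, 13:05-15:20.
So the common availability across everyone is 11:15-12:55, 13:05-15:20.
Summing the common windows: 100 + 135 = 235 minutes.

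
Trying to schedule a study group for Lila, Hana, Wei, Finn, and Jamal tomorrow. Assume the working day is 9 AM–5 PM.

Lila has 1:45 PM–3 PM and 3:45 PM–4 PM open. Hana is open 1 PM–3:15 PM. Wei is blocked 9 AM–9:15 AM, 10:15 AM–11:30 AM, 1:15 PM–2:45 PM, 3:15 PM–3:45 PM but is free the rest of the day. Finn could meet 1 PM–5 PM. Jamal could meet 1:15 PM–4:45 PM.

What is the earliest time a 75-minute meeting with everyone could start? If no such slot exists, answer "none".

Lila free: 13:45-15:00, 15:45-16:00.
Hana free: 13:00-15:15.
Wei free: 09:15-10:15, 11:30-13:15, 14:45-15:15, 15:45-17:00 (invert busy blocks within the working day).
Finn free: 13:00-17:00.
Jamal free: 13:15-16:45.
Lila ∩ Hana: 13:45-15:00.
Lila ∩ Hana ∩ Wei: 14:45-15:00.
Lila ∩ Hana ∩ Wei ∩ Finn: 14:45-15:00.
Lila ∩ Hana ∩ Wei ∩ Finn ∩ Jamal: 14:45-15:00.
So the common availability across everyone is 14:45-15:00.
No common window is at least 75 minutes long.

none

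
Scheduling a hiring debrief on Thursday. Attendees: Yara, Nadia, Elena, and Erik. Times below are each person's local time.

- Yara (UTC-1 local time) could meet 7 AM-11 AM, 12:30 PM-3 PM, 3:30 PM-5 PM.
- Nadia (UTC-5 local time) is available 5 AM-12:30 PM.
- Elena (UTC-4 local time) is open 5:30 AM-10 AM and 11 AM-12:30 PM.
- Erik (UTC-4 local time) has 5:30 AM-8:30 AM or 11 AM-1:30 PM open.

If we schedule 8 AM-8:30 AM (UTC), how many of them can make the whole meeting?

1

Yara in UTC: 08:00-12:00, 13:30-16:00, 16:30-18:00 (add 1h to convert from UTC-1).
Nadia in UTC: 10:00-17:30 (add 5h to convert from UTC-5).
Elena in UTC: 09:30-14:00, 15:00-16:30 (add 4h to convert from UTC-4).
Erik in UTC: 09:30-12:30, 15:00-17:30 (add 4h to convert from UTC-4).
Yara can make the full 08:00-08:30 slot — that's 1.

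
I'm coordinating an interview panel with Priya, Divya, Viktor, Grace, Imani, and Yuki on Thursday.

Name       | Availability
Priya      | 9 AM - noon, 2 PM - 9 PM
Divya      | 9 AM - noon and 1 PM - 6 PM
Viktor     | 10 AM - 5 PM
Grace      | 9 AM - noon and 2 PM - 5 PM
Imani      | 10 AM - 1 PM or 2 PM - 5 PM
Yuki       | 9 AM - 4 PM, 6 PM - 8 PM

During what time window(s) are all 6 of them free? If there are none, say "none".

10:00-12:00, 14:00-16:00

Priya ∩ Divya: 09:00-12:00, 14:00-18:00.
Priya ∩ Divya ∩ Viktor: 10:00-12:00, 14:00-17:00.
Priya ∩ Divya ∩ Viktor ∩ Grace: 10:00-12:00, 14:00-17:00.
Priya ∩ Divya ∩ Viktor ∩ Grace ∩ Imani: 10:00-12:00, 14:00-17:00.
Priya ∩ Divya ∩ Viktor ∩ Grace ∩ Imani ∩ Yuki: 10:00-12:00, 14:00-16:00.
So the common availability across everyone is 10:00-12:00, 14:00-16:00.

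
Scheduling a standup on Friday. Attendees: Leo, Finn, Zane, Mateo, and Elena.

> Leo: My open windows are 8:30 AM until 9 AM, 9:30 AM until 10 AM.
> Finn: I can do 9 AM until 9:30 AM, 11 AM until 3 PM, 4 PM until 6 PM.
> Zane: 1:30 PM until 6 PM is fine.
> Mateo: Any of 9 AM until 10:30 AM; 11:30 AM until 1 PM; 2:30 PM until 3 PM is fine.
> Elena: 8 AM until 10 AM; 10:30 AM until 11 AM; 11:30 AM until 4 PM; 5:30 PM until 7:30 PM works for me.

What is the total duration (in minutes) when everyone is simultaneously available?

Leo ∩ Finn: ∅.
Leo ∩ Finn ∩ Zane: ∅.
Leo ∩ Finn ∩ Zane ∩ Mateo: ∅.
Leo ∩ Finn ∩ Zane ∩ Mateo ∩ Elena: ∅.
There is no time when everyone is free.
There is no common window, so the total is 0 minutes.

0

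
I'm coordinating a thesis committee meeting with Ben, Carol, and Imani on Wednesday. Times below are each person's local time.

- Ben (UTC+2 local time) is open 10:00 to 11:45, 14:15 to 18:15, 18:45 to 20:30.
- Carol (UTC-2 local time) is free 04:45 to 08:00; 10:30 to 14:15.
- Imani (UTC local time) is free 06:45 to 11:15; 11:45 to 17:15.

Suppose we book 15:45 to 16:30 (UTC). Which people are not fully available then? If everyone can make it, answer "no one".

Ben in UTC: 08:00-09:45, 12:15-16:15, 16:45-18:30 (subtract 2h to convert from UTC+2).
Carol in UTC: 06:45-10:00, 12:30-16:15 (add 2h to convert from UTC-2).
Imani in UTC: 06:45-11:15, 11:45-17:15.
Ben: not fully free for 15:45-16:30. Carol: not fully free for 15:45-16:30. Imani: free for 15:45-16:30.

Ben, Carol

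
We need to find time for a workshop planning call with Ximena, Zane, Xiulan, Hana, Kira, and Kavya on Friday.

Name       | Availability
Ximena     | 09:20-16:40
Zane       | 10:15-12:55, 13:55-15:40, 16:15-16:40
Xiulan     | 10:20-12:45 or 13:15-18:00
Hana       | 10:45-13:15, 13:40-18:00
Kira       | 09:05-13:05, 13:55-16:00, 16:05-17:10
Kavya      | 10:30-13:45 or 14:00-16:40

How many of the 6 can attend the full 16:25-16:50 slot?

3

Xiulan, Hana, and Kira can make the full 16:25-16:50 slot — that's 3.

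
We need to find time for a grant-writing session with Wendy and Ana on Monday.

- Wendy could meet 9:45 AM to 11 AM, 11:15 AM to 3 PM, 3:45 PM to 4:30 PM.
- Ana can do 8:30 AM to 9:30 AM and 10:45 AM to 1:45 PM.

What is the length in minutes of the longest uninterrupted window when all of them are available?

150

Wendy ∩ Ana: 10:45-11:00, 11:15-13:45.
The longest is 11:15-13:45 at 150 minutes.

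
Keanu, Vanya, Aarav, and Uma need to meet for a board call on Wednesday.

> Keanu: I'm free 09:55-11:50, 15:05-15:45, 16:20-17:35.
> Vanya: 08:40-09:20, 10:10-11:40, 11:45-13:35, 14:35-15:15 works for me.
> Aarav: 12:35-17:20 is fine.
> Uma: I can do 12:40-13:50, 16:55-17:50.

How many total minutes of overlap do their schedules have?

0

Keanu ∩ Vanya: 10:10-11:40, 11:45-11:50, 15:05-15:15.
Keanu ∩ Vanya ∩ Aarav: 15:05-15:15.
Keanu ∩ Vanya ∩ Aarav ∩ Uma: ∅.
There is no time when everyone is free.
There is no common window, so the total is 0 minutes.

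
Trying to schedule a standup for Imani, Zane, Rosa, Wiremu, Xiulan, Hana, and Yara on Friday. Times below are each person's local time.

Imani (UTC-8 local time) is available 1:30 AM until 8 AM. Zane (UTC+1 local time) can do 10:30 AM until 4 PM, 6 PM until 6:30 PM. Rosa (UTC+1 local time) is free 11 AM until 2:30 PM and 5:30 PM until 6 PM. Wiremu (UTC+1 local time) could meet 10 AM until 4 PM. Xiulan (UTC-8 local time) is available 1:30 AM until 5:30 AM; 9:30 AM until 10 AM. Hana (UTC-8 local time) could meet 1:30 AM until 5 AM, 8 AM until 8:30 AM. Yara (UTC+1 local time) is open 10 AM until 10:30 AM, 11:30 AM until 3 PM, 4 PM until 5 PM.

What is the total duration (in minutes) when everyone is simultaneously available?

Imani in UTC: 09:30-16:00 (add 8h to convert from UTC-8).
Zane in UTC: 09:30-15:00, 17:00-17:30 (subtract 1h to convert from UTC+1).
Rosa in UTC: 10:00-13:30, 16:30-17:00 (subtract 1h to convert from UTC+1).
Wiremu in UTC: 09:00-15:00 (subtract 1h to convert from UTC+1).
Xiulan in UTC: 09:30-13:30, 17:30-18:00 (add 8h to convert from UTC-8).
Hana in UTC: 09:30-13:00, 16:00-16:30 (add 8h to convert from UTC-8).
Yara in UTC: 09:00-09:30, 10:30-14:00, 15:00-16:00 (subtract 1h to convert from UTC+1).
Imani ∩ Zane: 09:30-15:00.
Imani ∩ Zane ∩ Rosa: 10:00-13:30.
Imani ∩ Zane ∩ Rosa ∩ Wiremu: 10:00-13:30.
Imani ∩ Zane ∩ Rosa ∩ Wiremu ∩ Xiulan: 10:00-13:30.
Imani ∩ Zane ∩ Rosa ∩ Wiremu ∩ Xiulan ∩ Hana: 10:00-13:00.
Imani ∩ Zane ∩ Rosa ∩ Wiremu ∩ Xiulan ∩ Hana ∩ Yara: 10:30-13:00.
Those are the intersection windows.
That's a single block of 150 minutes.

150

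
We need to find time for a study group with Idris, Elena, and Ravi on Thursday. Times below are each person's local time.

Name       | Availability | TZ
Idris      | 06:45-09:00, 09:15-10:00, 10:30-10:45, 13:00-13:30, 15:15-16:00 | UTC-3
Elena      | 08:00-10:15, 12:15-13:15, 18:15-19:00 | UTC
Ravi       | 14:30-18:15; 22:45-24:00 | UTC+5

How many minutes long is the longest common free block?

Idris in UTC: 09:45-12:00, 12:15-13:00, 13:30-13:45, 16:00-16:30, 18:15-19:00 (add 3h to convert from UTC-3).
Elena in UTC: 08:00-10:15, 12:15-13:15, 18:15-19:00.
Ravi in UTC: 09:30-13:15, 17:45-19:00 (subtract 5h to convert from UTC+5).
Idris ∩ Elena: 09:45-10:15, 12:15-13:00, 18:15-19:00.
Idris ∩ Elena ∩ Ravi: 09:45-10:15, 12:15-13:00, 18:15-19:00.
So the common availability across everyone is 09:45-10:15, 12:15-13:00, 18:15-19:00.
The longest is 12:15-13:00 at 45 minutes.

45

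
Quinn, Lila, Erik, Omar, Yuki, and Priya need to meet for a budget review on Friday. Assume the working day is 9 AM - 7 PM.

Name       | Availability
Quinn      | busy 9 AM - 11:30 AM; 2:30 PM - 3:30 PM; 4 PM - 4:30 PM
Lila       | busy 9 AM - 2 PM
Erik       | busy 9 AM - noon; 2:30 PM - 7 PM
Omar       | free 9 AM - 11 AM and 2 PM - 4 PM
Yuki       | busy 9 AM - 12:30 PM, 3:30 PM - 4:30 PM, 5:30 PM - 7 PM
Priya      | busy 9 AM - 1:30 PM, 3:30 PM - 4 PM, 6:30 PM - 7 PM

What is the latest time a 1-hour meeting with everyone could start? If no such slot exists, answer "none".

none

Quinn free: 11:30-14:30, 15:30-16:00, 16:30-19:00 (invert busy blocks within the working day).
Lila free: 14:00-19:00 (invert busy blocks within the working day).
Erik free: 12:00-14:30 (invert busy blocks within the working day).
Omar free: 09:00-11:00, 14:00-16:00.
Yuki free: 12:30-15:30, 16:30-17:30 (invert busy blocks within the working day).
Priya free: 13:30-15:30, 16:00-18:30 (invert busy blocks within the working day).
Quinn ∩ Lila: 14:00-14:30, 15:30-16:00, 16:30-19:00.
Quinn ∩ Lila ∩ Erik: 14:00-14:30.
Quinn ∩ Lila ∩ Erik ∩ Omar: 14:00-14:30.
Quinn ∩ Lila ∩ Erik ∩ Omar ∩ Yuki: 14:00-14:30.
Quinn ∩ Lila ∩ Erik ∩ Omar ∩ Yuki ∩ Priya: 14:00-14:30.
No common window is at least 60 minutes long.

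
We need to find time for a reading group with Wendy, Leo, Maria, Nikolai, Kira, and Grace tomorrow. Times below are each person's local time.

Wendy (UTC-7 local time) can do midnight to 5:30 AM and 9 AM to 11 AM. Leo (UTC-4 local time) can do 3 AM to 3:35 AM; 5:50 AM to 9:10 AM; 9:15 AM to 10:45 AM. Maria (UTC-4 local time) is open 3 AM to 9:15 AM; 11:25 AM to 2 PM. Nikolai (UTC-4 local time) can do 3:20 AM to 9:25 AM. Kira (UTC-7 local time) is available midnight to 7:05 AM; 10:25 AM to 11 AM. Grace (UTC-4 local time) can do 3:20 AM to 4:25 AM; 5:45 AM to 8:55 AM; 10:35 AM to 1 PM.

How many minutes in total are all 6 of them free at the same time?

Wendy in UTC: 07:00-12:30, 16:00-18:00 (add 7h to convert from UTC-7).
Leo in UTC: 07:00-07:35, 09:50-13:10, 13:15-14:45 (add 4h to convert from UTC-4).
Maria in UTC: 07:00-13:15, 15:25-18:00 (add 4h to convert from UTC-4).
Nikolai in UTC: 07:20-13:25 (add 4h to convert from UTC-4).
Kira in UTC: 07:00-14:05, 17:25-18:00 (add 7h to convert from UTC-7).
Grace in UTC: 07:20-08:25, 09:45-12:55, 14:35-17:00 (add 4h to convert from UTC-4).
Wendy ∩ Leo: 07:00-07:35, 09:50-12:30.
Wendy ∩ Leo ∩ Maria: 07:00-07:35, 09:50-12:30.
Wendy ∩ Leo ∩ Maria ∩ Nikolai: 07:20-07:35, 09:50-12:30.
Wendy ∩ Leo ∩ Maria ∩ Nikolai ∩ Kira: 07:20-07:35, 09:50-12:30.
Wendy ∩ Leo ∩ Maria ∩ Nikolai ∩ Kira ∩ Grace: 07:20-07:35, 09:50-12:30.
Summing the common windows: 15 + 160 = 175 minutes.

175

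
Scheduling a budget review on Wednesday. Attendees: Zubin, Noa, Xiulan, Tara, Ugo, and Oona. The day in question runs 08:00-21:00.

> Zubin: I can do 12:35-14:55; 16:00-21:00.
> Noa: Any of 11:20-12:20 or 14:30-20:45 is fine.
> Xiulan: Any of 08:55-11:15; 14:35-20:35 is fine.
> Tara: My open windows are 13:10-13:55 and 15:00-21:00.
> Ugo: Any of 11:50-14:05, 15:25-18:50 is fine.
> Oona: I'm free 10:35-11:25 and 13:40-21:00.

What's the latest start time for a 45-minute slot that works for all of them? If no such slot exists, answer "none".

Zubin ∩ Noa: 14:30-14:55, 16:00-20:45.
Zubin ∩ Noa ∩ Xiulan: 14:35-14:55, 16:00-20:35.
Zubin ∩ Noa ∩ Xiulan ∩ Tara: 16:00-20:35.
Zubin ∩ Noa ∩ Xiulan ∩ Tara ∩ Ugo: 16:00-18:50.
Zubin ∩ Noa ∩ Xiulan ∩ Tara ∩ Ugo ∩ Oona: 16:00-18:50.
The last common window of at least 45 minutes is 16:00-18:50; a 45-minute meeting can start as late as 18:05 and still end by 18:50.

18:05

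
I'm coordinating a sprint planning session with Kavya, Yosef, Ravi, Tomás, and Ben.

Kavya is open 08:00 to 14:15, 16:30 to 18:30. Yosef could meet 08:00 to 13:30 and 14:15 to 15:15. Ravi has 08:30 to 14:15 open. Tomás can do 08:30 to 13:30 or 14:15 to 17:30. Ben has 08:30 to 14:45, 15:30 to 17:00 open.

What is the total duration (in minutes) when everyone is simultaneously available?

Kavya ∩ Yosef: 08:00-13:30.
Kavya ∩ Yosef ∩ Ravi: 08:30-13:30.
Kavya ∩ Yosef ∩ Ravi ∩ Tomás: 08:30-13:30.
Kavya ∩ Yosef ∩ Ravi ∩ Tomás ∩ Ben: 08:30-13:30.
So the common availability across everyone is 08:30-13:30.
That's a single block of 300 minutes.

300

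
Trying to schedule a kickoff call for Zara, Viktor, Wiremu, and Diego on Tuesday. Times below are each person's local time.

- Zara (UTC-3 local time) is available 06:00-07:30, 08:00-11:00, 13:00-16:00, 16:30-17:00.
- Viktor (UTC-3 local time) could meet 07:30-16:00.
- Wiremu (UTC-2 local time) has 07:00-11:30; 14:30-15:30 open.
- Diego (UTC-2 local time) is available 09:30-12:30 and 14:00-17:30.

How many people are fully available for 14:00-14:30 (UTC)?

2

Zara in UTC: 09:00-10:30, 11:00-14:00, 16:00-19:00, 19:30-20:00 (add 3h to convert from UTC-3).
Viktor in UTC: 10:30-19:00 (add 3h to convert from UTC-3).
Wiremu in UTC: 09:00-13:30, 16:30-17:30 (add 2h to convert from UTC-2).
Diego in UTC: 11:30-14:30, 16:00-19:30 (add 2h to convert from UTC-2).
Viktor and Diego can make the full 14:00-14:30 slot — that's 2.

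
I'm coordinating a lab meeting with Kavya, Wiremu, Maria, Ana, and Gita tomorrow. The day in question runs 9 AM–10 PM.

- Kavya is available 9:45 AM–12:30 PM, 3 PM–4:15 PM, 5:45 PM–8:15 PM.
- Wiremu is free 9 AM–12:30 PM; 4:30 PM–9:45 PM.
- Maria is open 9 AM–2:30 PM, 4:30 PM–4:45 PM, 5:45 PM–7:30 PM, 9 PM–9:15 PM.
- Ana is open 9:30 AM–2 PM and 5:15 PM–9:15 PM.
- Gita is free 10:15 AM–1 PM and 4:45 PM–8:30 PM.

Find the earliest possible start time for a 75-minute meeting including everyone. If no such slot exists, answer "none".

10:15

Kavya ∩ Wiremu: 09:45-12:30, 17:45-20:15.
Kavya ∩ Wiremu ∩ Maria: 09:45-12:30, 17:45-19:30.
Kavya ∩ Wiremu ∩ Maria ∩ Ana: 09:45-12:30, 17:45-19:30.
Kavya ∩ Wiremu ∩ Maria ∩ Ana ∩ Gita: 10:15-12:30, 17:45-19:30.
The first common window of at least 75 minutes is 10:15-12:30, so the earliest start is 10:15.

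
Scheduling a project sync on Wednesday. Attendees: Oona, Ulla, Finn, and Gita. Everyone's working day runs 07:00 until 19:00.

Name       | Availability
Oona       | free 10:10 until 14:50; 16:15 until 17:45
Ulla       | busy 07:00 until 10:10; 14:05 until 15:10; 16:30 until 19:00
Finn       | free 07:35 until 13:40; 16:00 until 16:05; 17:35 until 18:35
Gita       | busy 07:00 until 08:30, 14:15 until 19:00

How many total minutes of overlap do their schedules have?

210

Oona free: 10:10-14:50, 16:15-17:45.
Ulla free: 10:10-14:05, 15:10-16:30 (invert busy blocks within the working day).
Finn free: 07:35-13:40, 16:00-16:05, 17:35-18:35.
Gita free: 08:30-14:15 (invert busy blocks within the working day).
Oona ∩ Ulla: 10:10-14:05, 16:15-16:30.
Oona ∩ Ulla ∩ Finn: 10:10-13:40.
Oona ∩ Ulla ∩ Finn ∩ Gita: 10:10-13:40.
That's a single block of 210 minutes.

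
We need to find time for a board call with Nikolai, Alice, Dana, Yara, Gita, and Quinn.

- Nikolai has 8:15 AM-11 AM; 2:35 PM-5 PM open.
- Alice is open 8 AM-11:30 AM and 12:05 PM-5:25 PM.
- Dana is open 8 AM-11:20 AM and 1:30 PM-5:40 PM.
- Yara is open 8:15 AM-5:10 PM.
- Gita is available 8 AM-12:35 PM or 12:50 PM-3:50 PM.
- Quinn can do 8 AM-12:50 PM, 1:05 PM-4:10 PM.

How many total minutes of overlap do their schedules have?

Nikolai ∩ Alice: 08:15-11:00, 14:35-17:00.
Nikolai ∩ Alice ∩ Dana: 08:15-11:00, 14:35-17:00.
Nikolai ∩ Alice ∩ Dana ∩ Yara: 08:15-11:00, 14:35-17:00.
Nikolai ∩ Alice ∩ Dana ∩ Yara ∩ Gita: 08:15-11:00, 14:35-15:50.
Nikolai ∩ Alice ∩ Dana ∩ Yara ∩ Gita ∩ Quinn: 08:15-11:00, 14:35-15:50.
So the common availability across everyone is 08:15-11:00, 14:35-15:50.
Summing the common windows: 165 + 75 = 240 minutes.

240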